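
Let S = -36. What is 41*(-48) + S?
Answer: -2004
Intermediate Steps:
41*(-48) + S = 41*(-48) - 36 = -1968 - 36 = -2004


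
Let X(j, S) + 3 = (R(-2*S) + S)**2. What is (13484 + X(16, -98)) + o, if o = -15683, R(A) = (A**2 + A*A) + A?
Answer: 5918222698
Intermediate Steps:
R(A) = A + 2*A**2 (R(A) = (A**2 + A**2) + A = 2*A**2 + A = A + 2*A**2)
X(j, S) = -3 + (S - 2*S*(1 - 4*S))**2 (X(j, S) = -3 + ((-2*S)*(1 + 2*(-2*S)) + S)**2 = -3 + ((-2*S)*(1 - 4*S) + S)**2 = -3 + (-2*S*(1 - 4*S) + S)**2 = -3 + (S - 2*S*(1 - 4*S))**2)
(13484 + X(16, -98)) + o = (13484 + (-3 + (-98)**2*(-1 + 8*(-98))**2)) - 15683 = (13484 + (-3 + 9604*(-1 - 784)**2)) - 15683 = (13484 + (-3 + 9604*(-785)**2)) - 15683 = (13484 + (-3 + 9604*616225)) - 15683 = (13484 + (-3 + 5918224900)) - 15683 = (13484 + 5918224897) - 15683 = 5918238381 - 15683 = 5918222698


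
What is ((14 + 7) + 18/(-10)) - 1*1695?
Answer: -8379/5 ≈ -1675.8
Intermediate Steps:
((14 + 7) + 18/(-10)) - 1*1695 = (21 + 18*(-⅒)) - 1695 = (21 - 9/5) - 1695 = 96/5 - 1695 = -8379/5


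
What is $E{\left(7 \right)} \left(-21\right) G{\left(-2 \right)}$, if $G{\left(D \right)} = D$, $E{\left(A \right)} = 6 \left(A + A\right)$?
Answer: $3528$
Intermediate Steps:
$E{\left(A \right)} = 12 A$ ($E{\left(A \right)} = 6 \cdot 2 A = 12 A$)
$E{\left(7 \right)} \left(-21\right) G{\left(-2 \right)} = 12 \cdot 7 \left(-21\right) \left(-2\right) = 84 \left(-21\right) \left(-2\right) = \left(-1764\right) \left(-2\right) = 3528$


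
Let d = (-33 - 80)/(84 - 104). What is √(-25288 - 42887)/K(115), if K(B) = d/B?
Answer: 34500*I*√303/113 ≈ 5314.5*I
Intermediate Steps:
d = 113/20 (d = -113/(-20) = -113*(-1/20) = 113/20 ≈ 5.6500)
K(B) = 113/(20*B)
√(-25288 - 42887)/K(115) = √(-25288 - 42887)/(((113/20)/115)) = √(-68175)/(((113/20)*(1/115))) = (15*I*√303)/(113/2300) = (15*I*√303)*(2300/113) = 34500*I*√303/113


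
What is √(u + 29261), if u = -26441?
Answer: 2*√705 ≈ 53.104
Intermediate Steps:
√(u + 29261) = √(-26441 + 29261) = √2820 = 2*√705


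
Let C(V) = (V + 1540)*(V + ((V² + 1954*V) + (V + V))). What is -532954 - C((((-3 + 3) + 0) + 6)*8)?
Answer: -153362074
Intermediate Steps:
C(V) = (1540 + V)*(V² + 1957*V) (C(V) = (1540 + V)*(V + ((V² + 1954*V) + 2*V)) = (1540 + V)*(V + (V² + 1956*V)) = (1540 + V)*(V² + 1957*V))
-532954 - C((((-3 + 3) + 0) + 6)*8) = -532954 - (((-3 + 3) + 0) + 6)*8*(3013780 + ((((-3 + 3) + 0) + 6)*8)² + 3497*((((-3 + 3) + 0) + 6)*8)) = -532954 - ((0 + 0) + 6)*8*(3013780 + (((0 + 0) + 6)*8)² + 3497*(((0 + 0) + 6)*8)) = -532954 - (0 + 6)*8*(3013780 + ((0 + 6)*8)² + 3497*((0 + 6)*8)) = -532954 - 6*8*(3013780 + (6*8)² + 3497*(6*8)) = -532954 - 48*(3013780 + 48² + 3497*48) = -532954 - 48*(3013780 + 2304 + 167856) = -532954 - 48*3183940 = -532954 - 1*152829120 = -532954 - 152829120 = -153362074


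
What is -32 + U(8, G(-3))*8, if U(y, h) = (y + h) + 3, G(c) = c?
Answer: 32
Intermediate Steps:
U(y, h) = 3 + h + y (U(y, h) = (h + y) + 3 = 3 + h + y)
-32 + U(8, G(-3))*8 = -32 + (3 - 3 + 8)*8 = -32 + 8*8 = -32 + 64 = 32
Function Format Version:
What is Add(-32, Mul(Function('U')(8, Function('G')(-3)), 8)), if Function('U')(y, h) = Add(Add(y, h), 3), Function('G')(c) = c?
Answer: 32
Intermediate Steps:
Function('U')(y, h) = Add(3, h, y) (Function('U')(y, h) = Add(Add(h, y), 3) = Add(3, h, y))
Add(-32, Mul(Function('U')(8, Function('G')(-3)), 8)) = Add(-32, Mul(Add(3, -3, 8), 8)) = Add(-32, Mul(8, 8)) = Add(-32, 64) = 32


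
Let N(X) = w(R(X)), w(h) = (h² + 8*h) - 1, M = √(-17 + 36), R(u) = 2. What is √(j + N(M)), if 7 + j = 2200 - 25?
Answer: 27*√3 ≈ 46.765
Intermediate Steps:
M = √19 ≈ 4.3589
w(h) = -1 + h² + 8*h
N(X) = 19 (N(X) = -1 + 2² + 8*2 = -1 + 4 + 16 = 19)
j = 2168 (j = -7 + (2200 - 25) = -7 + 2175 = 2168)
√(j + N(M)) = √(2168 + 19) = √2187 = 27*√3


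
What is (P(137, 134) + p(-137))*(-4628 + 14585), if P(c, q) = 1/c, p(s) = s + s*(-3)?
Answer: 373775823/137 ≈ 2.7283e+6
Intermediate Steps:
p(s) = -2*s (p(s) = s - 3*s = -2*s)
(P(137, 134) + p(-137))*(-4628 + 14585) = (1/137 - 2*(-137))*(-4628 + 14585) = (1/137 + 274)*9957 = (37539/137)*9957 = 373775823/137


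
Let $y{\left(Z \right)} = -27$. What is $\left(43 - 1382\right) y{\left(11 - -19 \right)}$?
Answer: $36153$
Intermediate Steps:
$\left(43 - 1382\right) y{\left(11 - -19 \right)} = \left(43 - 1382\right) \left(-27\right) = \left(-1339\right) \left(-27\right) = 36153$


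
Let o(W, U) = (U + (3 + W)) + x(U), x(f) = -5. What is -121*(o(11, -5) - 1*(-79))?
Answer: -10043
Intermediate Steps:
o(W, U) = -2 + U + W (o(W, U) = (U + (3 + W)) - 5 = (3 + U + W) - 5 = -2 + U + W)
-121*(o(11, -5) - 1*(-79)) = -121*((-2 - 5 + 11) - 1*(-79)) = -121*(4 + 79) = -121*83 = -10043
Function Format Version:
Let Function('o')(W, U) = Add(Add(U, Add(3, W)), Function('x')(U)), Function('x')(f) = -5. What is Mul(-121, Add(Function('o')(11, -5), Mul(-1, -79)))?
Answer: -10043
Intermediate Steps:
Function('o')(W, U) = Add(-2, U, W) (Function('o')(W, U) = Add(Add(U, Add(3, W)), -5) = Add(Add(3, U, W), -5) = Add(-2, U, W))
Mul(-121, Add(Function('o')(11, -5), Mul(-1, -79))) = Mul(-121, Add(Add(-2, -5, 11), Mul(-1, -79))) = Mul(-121, Add(4, 79)) = Mul(-121, 83) = -10043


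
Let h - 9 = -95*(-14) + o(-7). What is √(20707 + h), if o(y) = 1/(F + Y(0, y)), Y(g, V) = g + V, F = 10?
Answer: 59*√57/3 ≈ 148.48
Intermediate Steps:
Y(g, V) = V + g
o(y) = 1/(10 + y) (o(y) = 1/(10 + (y + 0)) = 1/(10 + y))
h = 4018/3 (h = 9 + (-95*(-14) + 1/(10 - 7)) = 9 + (1330 + 1/3) = 9 + (1330 + ⅓) = 9 + 3991/3 = 4018/3 ≈ 1339.3)
√(20707 + h) = √(20707 + 4018/3) = √(66139/3) = 59*√57/3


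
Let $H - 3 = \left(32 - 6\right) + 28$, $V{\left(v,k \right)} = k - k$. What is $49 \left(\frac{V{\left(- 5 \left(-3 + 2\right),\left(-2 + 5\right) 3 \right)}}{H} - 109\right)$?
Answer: $-5341$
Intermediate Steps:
$V{\left(v,k \right)} = 0$
$H = 57$ ($H = 3 + \left(\left(32 - 6\right) + 28\right) = 3 + \left(26 + 28\right) = 3 + 54 = 57$)
$49 \left(\frac{V{\left(- 5 \left(-3 + 2\right),\left(-2 + 5\right) 3 \right)}}{H} - 109\right) = 49 \left(\frac{0}{57} - 109\right) = 49 \left(0 \cdot \frac{1}{57} - 109\right) = 49 \left(0 - 109\right) = 49 \left(-109\right) = -5341$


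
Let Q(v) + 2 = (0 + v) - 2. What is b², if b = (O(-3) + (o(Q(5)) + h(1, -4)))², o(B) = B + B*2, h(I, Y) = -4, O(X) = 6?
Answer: 625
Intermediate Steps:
Q(v) = -4 + v (Q(v) = -2 + ((0 + v) - 2) = -2 + (v - 2) = -2 + (-2 + v) = -4 + v)
o(B) = 3*B (o(B) = B + 2*B = 3*B)
b = 25 (b = (6 + (3*(-4 + 5) - 4))² = (6 + (3*1 - 4))² = (6 + (3 - 4))² = (6 - 1)² = 5² = 25)
b² = 25² = 625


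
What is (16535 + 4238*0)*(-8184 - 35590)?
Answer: -723803090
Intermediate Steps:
(16535 + 4238*0)*(-8184 - 35590) = (16535 + 0)*(-43774) = 16535*(-43774) = -723803090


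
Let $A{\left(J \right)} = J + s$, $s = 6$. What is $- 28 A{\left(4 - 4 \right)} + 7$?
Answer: $-161$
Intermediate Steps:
$A{\left(J \right)} = 6 + J$ ($A{\left(J \right)} = J + 6 = 6 + J$)
$- 28 A{\left(4 - 4 \right)} + 7 = - 28 \left(6 + \left(4 - 4\right)\right) + 7 = - 28 \left(6 + 0\right) + 7 = \left(-28\right) 6 + 7 = -168 + 7 = -161$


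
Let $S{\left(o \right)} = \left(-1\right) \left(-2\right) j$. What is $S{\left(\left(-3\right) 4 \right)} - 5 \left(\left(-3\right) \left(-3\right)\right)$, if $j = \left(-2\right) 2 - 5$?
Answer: $-63$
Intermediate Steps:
$j = -9$ ($j = -4 - 5 = -9$)
$S{\left(o \right)} = -18$ ($S{\left(o \right)} = \left(-1\right) \left(-2\right) \left(-9\right) = 2 \left(-9\right) = -18$)
$S{\left(\left(-3\right) 4 \right)} - 5 \left(\left(-3\right) \left(-3\right)\right) = -18 - 5 \left(\left(-3\right) \left(-3\right)\right) = -18 - 45 = -63$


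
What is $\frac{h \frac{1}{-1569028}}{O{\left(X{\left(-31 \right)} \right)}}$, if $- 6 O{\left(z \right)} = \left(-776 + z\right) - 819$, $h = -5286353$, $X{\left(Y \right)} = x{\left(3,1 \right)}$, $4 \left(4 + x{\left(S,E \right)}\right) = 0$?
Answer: $\frac{5286353}{418145962} \approx 0.012642$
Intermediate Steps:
$x{\left(S,E \right)} = -4$ ($x{\left(S,E \right)} = -4 + \frac{1}{4} \cdot 0 = -4 + 0 = -4$)
$X{\left(Y \right)} = -4$
$O{\left(z \right)} = \frac{1595}{6} - \frac{z}{6}$ ($O{\left(z \right)} = - \frac{\left(-776 + z\right) - 819}{6} = - \frac{-1595 + z}{6} = \frac{1595}{6} - \frac{z}{6}$)
$\frac{h \frac{1}{-1569028}}{O{\left(X{\left(-31 \right)} \right)}} = \frac{\left(-5286353\right) \frac{1}{-1569028}}{\frac{1595}{6} - - \frac{2}{3}} = \frac{\left(-5286353\right) \left(- \frac{1}{1569028}\right)}{\frac{1595}{6} + \frac{2}{3}} = \frac{5286353}{1569028 \cdot \frac{533}{2}} = \frac{5286353}{1569028} \cdot \frac{2}{533} = \frac{5286353}{418145962}$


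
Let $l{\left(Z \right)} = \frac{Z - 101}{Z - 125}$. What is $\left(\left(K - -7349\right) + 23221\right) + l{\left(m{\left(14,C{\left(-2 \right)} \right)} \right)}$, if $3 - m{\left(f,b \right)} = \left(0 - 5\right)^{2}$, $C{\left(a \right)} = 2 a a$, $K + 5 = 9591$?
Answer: $\frac{1967685}{49} \approx 40157.0$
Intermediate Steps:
$K = 9586$ ($K = -5 + 9591 = 9586$)
$C{\left(a \right)} = 2 a^{2}$
$m{\left(f,b \right)} = -22$ ($m{\left(f,b \right)} = 3 - \left(0 - 5\right)^{2} = 3 - \left(-5\right)^{2} = 3 - 25 = -22$)
$l{\left(Z \right)} = \frac{-101 + Z}{-125 + Z}$
$\left(\left(K - -7349\right) + 23221\right) + l{\left(m{\left(14,C{\left(-2 \right)} \right)} \right)} = \left(\left(9586 - -7349\right) + 23221\right) + \frac{-101 - 22}{-125 - 22} = \left(\left(9586 + 7349\right) + 23221\right) + \frac{1}{-147} \left(-123\right) = \left(16935 + 23221\right) - - \frac{41}{49} = 40156 + \frac{41}{49} = \frac{1967685}{49}$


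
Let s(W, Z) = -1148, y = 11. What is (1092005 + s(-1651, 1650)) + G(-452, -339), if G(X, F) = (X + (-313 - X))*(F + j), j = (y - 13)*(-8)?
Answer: 1191956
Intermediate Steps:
j = 16 (j = (11 - 13)*(-8) = -2*(-8) = 16)
G(X, F) = -5008 - 313*F (G(X, F) = (X + (-313 - X))*(F + 16) = -313*(16 + F) = -5008 - 313*F)
(1092005 + s(-1651, 1650)) + G(-452, -339) = (1092005 - 1148) + (-5008 - 313*(-339)) = 1090857 + (-5008 + 106107) = 1090857 + 101099 = 1191956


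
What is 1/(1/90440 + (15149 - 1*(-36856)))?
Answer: 90440/4703332201 ≈ 1.9229e-5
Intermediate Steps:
1/(1/90440 + (15149 - 1*(-36856))) = 1/(1/90440 + (15149 + 36856)) = 1/(1/90440 + 52005) = 1/(4703332201/90440) = 90440/4703332201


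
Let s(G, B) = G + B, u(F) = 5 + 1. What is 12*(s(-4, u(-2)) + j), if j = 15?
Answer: 204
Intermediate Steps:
u(F) = 6
s(G, B) = B + G
12*(s(-4, u(-2)) + j) = 12*((6 - 4) + 15) = 12*(2 + 15) = 12*17 = 204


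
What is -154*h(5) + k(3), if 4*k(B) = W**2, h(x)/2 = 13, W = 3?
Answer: -16007/4 ≈ -4001.8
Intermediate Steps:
h(x) = 26 (h(x) = 2*13 = 26)
k(B) = 9/4 (k(B) = (1/4)*3**2 = (1/4)*9 = 9/4)
-154*h(5) + k(3) = -154*26 + 9/4 = -4004 + 9/4 = -16007/4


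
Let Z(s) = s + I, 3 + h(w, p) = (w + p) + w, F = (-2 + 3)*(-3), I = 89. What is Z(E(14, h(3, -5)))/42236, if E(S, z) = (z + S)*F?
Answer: 53/42236 ≈ 0.0012549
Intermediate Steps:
F = -3 (F = 1*(-3) = -3)
h(w, p) = -3 + p + 2*w (h(w, p) = -3 + ((w + p) + w) = -3 + ((p + w) + w) = -3 + (p + 2*w) = -3 + p + 2*w)
E(S, z) = -3*S - 3*z (E(S, z) = (z + S)*(-3) = (S + z)*(-3) = -3*S - 3*z)
Z(s) = 89 + s (Z(s) = s + 89 = 89 + s)
Z(E(14, h(3, -5)))/42236 = (89 + (-3*14 - 3*(-3 - 5 + 2*3)))/42236 = (89 + (-42 - 3*(-3 - 5 + 6)))*(1/42236) = (89 + (-42 - 3*(-2)))*(1/42236) = (89 + (-42 + 6))*(1/42236) = (89 - 36)*(1/42236) = 53*(1/42236) = 53/42236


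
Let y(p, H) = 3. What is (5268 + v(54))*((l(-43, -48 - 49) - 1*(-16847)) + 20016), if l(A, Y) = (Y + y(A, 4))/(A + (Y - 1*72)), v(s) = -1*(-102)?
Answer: 10491704625/53 ≈ 1.9796e+8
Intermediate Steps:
v(s) = 102
l(A, Y) = (3 + Y)/(-72 + A + Y) (l(A, Y) = (Y + 3)/(A + (Y - 1*72)) = (3 + Y)/(A + (Y - 72)) = (3 + Y)/(A + (-72 + Y)) = (3 + Y)/(-72 + A + Y))
(5268 + v(54))*((l(-43, -48 - 49) - 1*(-16847)) + 20016) = (5268 + 102)*(((3 + (-48 - 49))/(-72 - 43 + (-48 - 49)) - 1*(-16847)) + 20016) = 5370*(((3 - 97)/(-72 - 43 - 97) + 16847) + 20016) = 5370*((-94/(-212) + 16847) + 20016) = 5370*((-1/212*(-94) + 16847) + 20016) = 5370*((47/106 + 16847) + 20016) = 5370*(1785829/106 + 20016) = 5370*(3907525/106) = 10491704625/53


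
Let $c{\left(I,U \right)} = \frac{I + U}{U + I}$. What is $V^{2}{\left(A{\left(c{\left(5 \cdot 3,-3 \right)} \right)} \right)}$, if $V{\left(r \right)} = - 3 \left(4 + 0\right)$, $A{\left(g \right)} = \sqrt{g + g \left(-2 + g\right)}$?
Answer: $144$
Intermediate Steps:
$c{\left(I,U \right)} = 1$ ($c{\left(I,U \right)} = \frac{I + U}{I + U} = 1$)
$V{\left(r \right)} = -12$ ($V{\left(r \right)} = \left(-3\right) 4 = -12$)
$V^{2}{\left(A{\left(c{\left(5 \cdot 3,-3 \right)} \right)} \right)} = \left(-12\right)^{2} = 144$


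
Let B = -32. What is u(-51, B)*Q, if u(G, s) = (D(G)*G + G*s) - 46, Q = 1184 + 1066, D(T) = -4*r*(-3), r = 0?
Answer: 3568500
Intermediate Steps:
D(T) = 0 (D(T) = -4*0*(-3) = 0*(-3) = 0)
Q = 2250
u(G, s) = -46 + G*s (u(G, s) = (0*G + G*s) - 46 = (0 + G*s) - 46 = G*s - 46 = -46 + G*s)
u(-51, B)*Q = (-46 - 51*(-32))*2250 = (-46 + 1632)*2250 = 1586*2250 = 3568500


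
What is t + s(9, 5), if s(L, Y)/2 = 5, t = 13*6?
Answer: 88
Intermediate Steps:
t = 78
s(L, Y) = 10 (s(L, Y) = 2*5 = 10)
t + s(9, 5) = 78 + 10 = 88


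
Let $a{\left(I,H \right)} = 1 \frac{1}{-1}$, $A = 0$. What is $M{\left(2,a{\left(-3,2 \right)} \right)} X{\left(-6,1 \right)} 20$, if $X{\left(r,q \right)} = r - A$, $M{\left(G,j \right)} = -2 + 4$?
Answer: $-240$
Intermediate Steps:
$a{\left(I,H \right)} = -1$ ($a{\left(I,H \right)} = 1 \left(-1\right) = -1$)
$M{\left(G,j \right)} = 2$
$X{\left(r,q \right)} = r$ ($X{\left(r,q \right)} = r - 0 = r + 0 = r$)
$M{\left(2,a{\left(-3,2 \right)} \right)} X{\left(-6,1 \right)} 20 = 2 \left(-6\right) 20 = \left(-12\right) 20 = -240$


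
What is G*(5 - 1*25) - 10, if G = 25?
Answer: -510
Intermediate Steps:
G*(5 - 1*25) - 10 = 25*(5 - 1*25) - 10 = 25*(5 - 25) - 10 = 25*(-20) - 10 = -500 - 10 = -510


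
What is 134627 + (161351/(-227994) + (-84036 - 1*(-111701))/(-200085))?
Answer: 409426670588759/3041211966 ≈ 1.3463e+5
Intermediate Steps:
134627 + (161351/(-227994) + (-84036 - 1*(-111701))/(-200085)) = 134627 + (161351*(-1/227994) + (-84036 + 111701)*(-1/200085)) = 134627 + (-161351/227994 + 27665*(-1/200085)) = 134627 + (-161351/227994 - 5533/40017) = 134627 - 2572757923/3041211966 = 409426670588759/3041211966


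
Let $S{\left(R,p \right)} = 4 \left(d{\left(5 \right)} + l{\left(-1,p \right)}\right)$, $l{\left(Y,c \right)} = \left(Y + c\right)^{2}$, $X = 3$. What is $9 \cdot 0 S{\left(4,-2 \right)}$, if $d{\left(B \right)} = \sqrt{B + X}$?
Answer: $0$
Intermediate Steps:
$d{\left(B \right)} = \sqrt{3 + B}$ ($d{\left(B \right)} = \sqrt{B + 3} = \sqrt{3 + B}$)
$S{\left(R,p \right)} = 4 \left(-1 + p\right)^{2} + 8 \sqrt{2}$ ($S{\left(R,p \right)} = 4 \left(\sqrt{3 + 5} + \left(-1 + p\right)^{2}\right) = 4 \left(\sqrt{8} + \left(-1 + p\right)^{2}\right) = 4 \left(2 \sqrt{2} + \left(-1 + p\right)^{2}\right) = 4 \left(\left(-1 + p\right)^{2} + 2 \sqrt{2}\right) = 4 \left(-1 + p\right)^{2} + 8 \sqrt{2}$)
$9 \cdot 0 S{\left(4,-2 \right)} = 9 \cdot 0 \left(4 \left(-1 - 2\right)^{2} + 8 \sqrt{2}\right) = 0 \left(4 \left(-3\right)^{2} + 8 \sqrt{2}\right) = 0 \left(4 \cdot 9 + 8 \sqrt{2}\right) = 0 \left(36 + 8 \sqrt{2}\right) = 0$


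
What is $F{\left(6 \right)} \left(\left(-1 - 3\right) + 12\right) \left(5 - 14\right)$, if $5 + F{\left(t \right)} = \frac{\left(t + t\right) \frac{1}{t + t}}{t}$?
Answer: $348$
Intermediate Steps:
$F{\left(t \right)} = -5 + \frac{1}{t}$ ($F{\left(t \right)} = -5 + \frac{\left(t + t\right) \frac{1}{t + t}}{t} = -5 + \frac{2 t \frac{1}{2 t}}{t} = -5 + 1 \frac{1}{t} = -5 + \frac{1}{t}$)
$F{\left(6 \right)} \left(\left(-1 - 3\right) + 12\right) \left(5 - 14\right) = \left(-5 + \frac{1}{6}\right) \left(\left(-1 - 3\right) + 12\right) \left(5 - 14\right) = \left(-5 + \frac{1}{6}\right) \left(\left(-1 - 3\right) + 12\right) \left(-9\right) = - \frac{29 \left(-4 + 12\right) \left(-9\right)}{6} = - \frac{29 \cdot 8 \left(-9\right)}{6} = \left(- \frac{29}{6}\right) \left(-72\right) = 348$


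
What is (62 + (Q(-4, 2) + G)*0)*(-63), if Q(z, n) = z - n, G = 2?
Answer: -3906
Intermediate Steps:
(62 + (Q(-4, 2) + G)*0)*(-63) = (62 + ((-4 - 1*2) + 2)*0)*(-63) = (62 + ((-4 - 2) + 2)*0)*(-63) = (62 + (-6 + 2)*0)*(-63) = (62 - 4*0)*(-63) = (62 + 0)*(-63) = 62*(-63) = -3906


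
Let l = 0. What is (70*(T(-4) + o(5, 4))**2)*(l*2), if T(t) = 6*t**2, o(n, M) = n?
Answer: 0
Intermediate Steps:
(70*(T(-4) + o(5, 4))**2)*(l*2) = (70*(6*(-4)**2 + 5)**2)*(0*2) = (70*(6*16 + 5)**2)*0 = (70*(96 + 5)**2)*0 = (70*101**2)*0 = (70*10201)*0 = 714070*0 = 0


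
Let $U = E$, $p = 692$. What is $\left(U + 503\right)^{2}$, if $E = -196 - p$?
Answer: $148225$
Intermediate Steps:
$E = -888$ ($E = -196 - 692 = -888$)
$U = -888$
$\left(U + 503\right)^{2} = \left(-888 + 503\right)^{2} = \left(-385\right)^{2} = 148225$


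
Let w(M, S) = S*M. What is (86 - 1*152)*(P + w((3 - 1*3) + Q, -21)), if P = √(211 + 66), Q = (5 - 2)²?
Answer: 12474 - 66*√277 ≈ 11376.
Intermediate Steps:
Q = 9 (Q = 3² = 9)
w(M, S) = M*S
P = √277 ≈ 16.643
(86 - 1*152)*(P + w((3 - 1*3) + Q, -21)) = (86 - 1*152)*(√277 + ((3 - 1*3) + 9)*(-21)) = (86 - 152)*(√277 + ((3 - 3) + 9)*(-21)) = -66*(√277 + (0 + 9)*(-21)) = -66*(√277 + 9*(-21)) = -66*(√277 - 189) = -66*(-189 + √277) = 12474 - 66*√277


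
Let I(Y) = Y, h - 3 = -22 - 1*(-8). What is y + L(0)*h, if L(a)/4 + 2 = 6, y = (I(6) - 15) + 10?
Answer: -175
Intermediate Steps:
h = -11 (h = 3 + (-22 - 1*(-8)) = 3 + (-22 + 8) = 3 - 14 = -11)
y = 1 (y = (6 - 15) + 10 = -9 + 10 = 1)
L(a) = 16 (L(a) = -8 + 4*6 = -8 + 24 = 16)
y + L(0)*h = 1 + 16*(-11) = 1 - 176 = -175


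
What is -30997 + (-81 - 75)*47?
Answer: -38329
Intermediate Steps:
-30997 + (-81 - 75)*47 = -30997 - 156*47 = -30997 - 7332 = -38329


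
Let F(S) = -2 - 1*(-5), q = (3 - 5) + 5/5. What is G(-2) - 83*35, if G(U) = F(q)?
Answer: -2902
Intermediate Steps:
q = -1 (q = -2 + 5*(1/5) = -2 + 1 = -1)
F(S) = 3 (F(S) = -2 + 5 = 3)
G(U) = 3
G(-2) - 83*35 = 3 - 83*35 = 3 - 2905 = -2902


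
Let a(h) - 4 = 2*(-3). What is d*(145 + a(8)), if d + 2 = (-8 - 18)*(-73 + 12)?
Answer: 226512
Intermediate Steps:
a(h) = -2 (a(h) = 4 + 2*(-3) = 4 - 6 = -2)
d = 1584 (d = -2 + (-8 - 18)*(-73 + 12) = -2 - 26*(-61) = -2 + 1586 = 1584)
d*(145 + a(8)) = 1584*(145 - 2) = 1584*143 = 226512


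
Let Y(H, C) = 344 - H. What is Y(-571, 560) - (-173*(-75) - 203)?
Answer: -11857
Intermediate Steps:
Y(-571, 560) - (-173*(-75) - 203) = (344 - 1*(-571)) - (-173*(-75) - 203) = (344 + 571) - (12975 - 203) = 915 - 1*12772 = 915 - 12772 = -11857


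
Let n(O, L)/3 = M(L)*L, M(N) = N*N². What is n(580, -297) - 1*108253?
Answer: 23342374790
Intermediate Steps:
M(N) = N³
n(O, L) = 3*L⁴ (n(O, L) = 3*(L³*L) = 3*L⁴)
n(580, -297) - 1*108253 = 3*(-297)⁴ - 1*108253 = 3*7780827681 - 108253 = 23342483043 - 108253 = 23342374790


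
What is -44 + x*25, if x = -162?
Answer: -4094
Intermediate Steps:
-44 + x*25 = -44 - 162*25 = -44 - 4050 = -4094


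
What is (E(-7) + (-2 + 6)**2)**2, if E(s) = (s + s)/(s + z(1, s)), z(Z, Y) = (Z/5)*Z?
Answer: 94249/289 ≈ 326.12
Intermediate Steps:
z(Z, Y) = Z**2/5 (z(Z, Y) = (Z*(1/5))*Z = (Z/5)*Z = Z**2/5)
E(s) = 2*s/(1/5 + s) (E(s) = (s + s)/(s + (1/5)*1**2) = (2*s)/(s + (1/5)*1) = (2*s)/(s + 1/5) = (2*s)/(1/5 + s) = 2*s/(1/5 + s))
(E(-7) + (-2 + 6)**2)**2 = (10*(-7)/(1 + 5*(-7)) + (-2 + 6)**2)**2 = (10*(-7)/(1 - 35) + 4**2)**2 = (10*(-7)/(-34) + 16)**2 = (10*(-7)*(-1/34) + 16)**2 = (35/17 + 16)**2 = (307/17)**2 = 94249/289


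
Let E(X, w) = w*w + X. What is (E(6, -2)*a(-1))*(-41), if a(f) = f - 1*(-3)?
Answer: -820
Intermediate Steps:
E(X, w) = X + w**2 (E(X, w) = w**2 + X = X + w**2)
a(f) = 3 + f (a(f) = f + 3 = 3 + f)
(E(6, -2)*a(-1))*(-41) = ((6 + (-2)**2)*(3 - 1))*(-41) = ((6 + 4)*2)*(-41) = (10*2)*(-41) = 20*(-41) = -820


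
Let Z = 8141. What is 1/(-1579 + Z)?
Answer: 1/6562 ≈ 0.00015239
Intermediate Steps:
1/(-1579 + Z) = 1/(-1579 + 8141) = 1/6562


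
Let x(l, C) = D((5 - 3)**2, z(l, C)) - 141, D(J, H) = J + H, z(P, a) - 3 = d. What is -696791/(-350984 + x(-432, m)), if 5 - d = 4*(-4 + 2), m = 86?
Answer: 696791/351105 ≈ 1.9846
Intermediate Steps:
d = 13 (d = 5 - 4*(-4 + 2) = 5 - 4*(-2) = 5 - 1*(-8) = 5 + 8 = 13)
z(P, a) = 16 (z(P, a) = 3 + 13 = 16)
D(J, H) = H + J
x(l, C) = -121 (x(l, C) = (16 + (5 - 3)**2) - 141 = (16 + 2**2) - 141 = (16 + 4) - 141 = 20 - 141 = -121)
-696791/(-350984 + x(-432, m)) = -696791/(-350984 - 121) = -696791/(-351105) = -696791*(-1/351105) = 696791/351105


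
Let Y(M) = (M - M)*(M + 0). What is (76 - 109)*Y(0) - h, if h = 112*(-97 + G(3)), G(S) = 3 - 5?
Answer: 11088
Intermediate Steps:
G(S) = -2
Y(M) = 0 (Y(M) = 0*M = 0)
h = -11088 (h = 112*(-97 - 2) = 112*(-99) = -11088)
(76 - 109)*Y(0) - h = (76 - 109)*0 - 1*(-11088) = -33*0 + 11088 = 0 + 11088 = 11088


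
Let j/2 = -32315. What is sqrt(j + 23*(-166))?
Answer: 4*I*sqrt(4278) ≈ 261.63*I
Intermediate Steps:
j = -64630 (j = 2*(-32315) = -64630)
sqrt(j + 23*(-166)) = sqrt(-64630 + 23*(-166)) = sqrt(-64630 - 3818) = sqrt(-68448) = 4*I*sqrt(4278)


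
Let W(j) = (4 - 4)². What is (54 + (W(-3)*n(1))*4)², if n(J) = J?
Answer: 2916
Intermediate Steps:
W(j) = 0 (W(j) = 0² = 0)
(54 + (W(-3)*n(1))*4)² = (54 + (0*1)*4)² = (54 + 0*4)² = (54 + 0)² = 54² = 2916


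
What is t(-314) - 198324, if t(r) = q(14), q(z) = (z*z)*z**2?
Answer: -159908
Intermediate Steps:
q(z) = z**4 (q(z) = z**2*z**2 = z**4)
t(r) = 38416 (t(r) = 14**4 = 38416)
t(-314) - 198324 = 38416 - 198324 = -159908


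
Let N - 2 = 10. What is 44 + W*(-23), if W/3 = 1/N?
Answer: 153/4 ≈ 38.250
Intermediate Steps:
N = 12 (N = 2 + 10 = 12)
W = ¼ (W = 3/12 = 3*(1/12) = ¼ ≈ 0.25000)
44 + W*(-23) = 44 + (¼)*(-23) = 44 - 23/4 = 153/4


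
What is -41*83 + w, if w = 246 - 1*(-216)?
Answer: -2941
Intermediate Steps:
w = 462 (w = 246 + 216 = 462)
-41*83 + w = -41*83 + 462 = -3403 + 462 = -2941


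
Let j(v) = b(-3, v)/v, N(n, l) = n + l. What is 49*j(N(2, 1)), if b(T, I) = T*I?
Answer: -147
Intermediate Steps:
b(T, I) = I*T
N(n, l) = l + n
j(v) = -3 (j(v) = (v*(-3))/v = (-3*v)/v = -3)
49*j(N(2, 1)) = 49*(-3) = -147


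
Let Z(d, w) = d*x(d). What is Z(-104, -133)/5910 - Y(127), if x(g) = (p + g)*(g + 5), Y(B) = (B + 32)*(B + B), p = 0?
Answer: -39958674/985 ≈ -40567.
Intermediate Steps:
Y(B) = 2*B*(32 + B) (Y(B) = (32 + B)*(2*B) = 2*B*(32 + B))
x(g) = g*(5 + g) (x(g) = (0 + g)*(g + 5) = g*(5 + g))
Z(d, w) = d**2*(5 + d) (Z(d, w) = d*(d*(5 + d)) = d**2*(5 + d))
Z(-104, -133)/5910 - Y(127) = ((-104)**2*(5 - 104))/5910 - 2*127*(32 + 127) = (10816*(-99))*(1/5910) - 2*127*159 = -1070784*1/5910 - 1*40386 = -178464/985 - 40386 = -39958674/985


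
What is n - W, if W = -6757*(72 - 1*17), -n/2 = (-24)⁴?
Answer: -291917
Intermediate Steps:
n = -663552 (n = -2*(-24)⁴ = -2*331776 = -663552)
W = -371635 (W = -6757*(72 - 17) = -6757*55 = -371635)
n - W = -663552 - 1*(-371635) = -663552 + 371635 = -291917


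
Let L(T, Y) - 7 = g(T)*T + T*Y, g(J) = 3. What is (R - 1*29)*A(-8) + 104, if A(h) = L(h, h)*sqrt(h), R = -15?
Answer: 104 - 4136*I*sqrt(2) ≈ 104.0 - 5849.2*I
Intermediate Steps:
L(T, Y) = 7 + 3*T + T*Y (L(T, Y) = 7 + (3*T + T*Y) = 7 + 3*T + T*Y)
A(h) = sqrt(h)*(7 + h**2 + 3*h) (A(h) = (7 + 3*h + h*h)*sqrt(h) = (7 + 3*h + h**2)*sqrt(h) = (7 + h**2 + 3*h)*sqrt(h) = sqrt(h)*(7 + h**2 + 3*h))
(R - 1*29)*A(-8) + 104 = (-15 - 1*29)*(sqrt(-8)*(7 + (-8)**2 + 3*(-8))) + 104 = (-15 - 29)*((2*I*sqrt(2))*(7 + 64 - 24)) + 104 = -44*2*I*sqrt(2)*47 + 104 = -4136*I*sqrt(2) + 104 = 104 - 4136*I*sqrt(2)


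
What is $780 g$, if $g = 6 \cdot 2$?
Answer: $9360$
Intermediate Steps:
$g = 12$
$780 g = 780 \cdot 12 = 9360$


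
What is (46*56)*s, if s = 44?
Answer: 113344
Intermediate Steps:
(46*56)*s = (46*56)*44 = 2576*44 = 113344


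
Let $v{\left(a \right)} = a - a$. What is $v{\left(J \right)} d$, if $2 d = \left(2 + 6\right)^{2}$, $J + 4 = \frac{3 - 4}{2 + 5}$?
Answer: $0$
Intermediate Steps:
$J = - \frac{29}{7}$ ($J = -4 + \frac{3 - 4}{2 + 5} = -4 - \frac{1}{7} = - \frac{29}{7} \approx -4.1429$)
$v{\left(a \right)} = 0$
$d = 32$ ($d = \frac{\left(2 + 6\right)^{2}}{2} = \frac{8^{2}}{2} = \frac{1}{2} \cdot 64 = 32$)
$v{\left(J \right)} d = 0 \cdot 32 = 0$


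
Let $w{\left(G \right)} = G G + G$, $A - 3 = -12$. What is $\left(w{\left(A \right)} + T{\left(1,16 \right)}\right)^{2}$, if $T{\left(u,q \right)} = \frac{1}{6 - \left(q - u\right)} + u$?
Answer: $\frac{430336}{81} \approx 5312.8$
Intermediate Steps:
$A = -9$ ($A = 3 - 12 = -9$)
$w{\left(G \right)} = G + G^{2}$ ($w{\left(G \right)} = G^{2} + G = G + G^{2}$)
$T{\left(u,q \right)} = u + \frac{1}{6 + u - q}$ ($T{\left(u,q \right)} = \frac{1}{6 + u - q} + u = u + \frac{1}{6 + u - q}$)
$\left(w{\left(A \right)} + T{\left(1,16 \right)}\right)^{2} = \left(- 9 \left(1 - 9\right) + \frac{1 + 1^{2} + 6 \cdot 1 - 16 \cdot 1}{6 + 1 - 16}\right)^{2} = \left(\left(-9\right) \left(-8\right) + \frac{1 + 1 + 6 - 16}{6 + 1 - 16}\right)^{2} = \left(72 + \frac{1}{-9} \left(-8\right)\right)^{2} = \left(72 - - \frac{8}{9}\right)^{2} = \left(72 + \frac{8}{9}\right)^{2} = \left(\frac{656}{9}\right)^{2} = \frac{430336}{81}$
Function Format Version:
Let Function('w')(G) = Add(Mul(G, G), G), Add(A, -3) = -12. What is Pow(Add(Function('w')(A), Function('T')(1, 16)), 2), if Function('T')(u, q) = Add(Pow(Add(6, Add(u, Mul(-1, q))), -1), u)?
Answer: Rational(430336, 81) ≈ 5312.8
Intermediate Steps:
A = -9 (A = Add(3, -12) = -9)
Function('w')(G) = Add(G, Pow(G, 2)) (Function('w')(G) = Add(Pow(G, 2), G) = Add(G, Pow(G, 2)))
Function('T')(u, q) = Add(u, Pow(Add(6, u, Mul(-1, q)), -1)) (Function('T')(u, q) = Add(Pow(Add(6, u, Mul(-1, q)), -1), u) = Add(u, Pow(Add(6, u, Mul(-1, q)), -1)))
Pow(Add(Function('w')(A), Function('T')(1, 16)), 2) = Pow(Add(Mul(-9, Add(1, -9)), Mul(Pow(Add(6, 1, Mul(-1, 16)), -1), Add(1, Pow(1, 2), Mul(6, 1), Mul(-1, 16, 1)))), 2) = Pow(Add(Mul(-9, -8), Mul(Pow(Add(6, 1, -16), -1), Add(1, 1, 6, -16))), 2) = Pow(Add(72, Mul(Pow(-9, -1), -8)), 2) = Pow(Add(72, Mul(Rational(-1, 9), -8)), 2) = Pow(Add(72, Rational(8, 9)), 2) = Pow(Rational(656, 9), 2) = Rational(430336, 81)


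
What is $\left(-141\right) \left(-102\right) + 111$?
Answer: $14493$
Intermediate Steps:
$\left(-141\right) \left(-102\right) + 111 = 14382 + 111 = 14493$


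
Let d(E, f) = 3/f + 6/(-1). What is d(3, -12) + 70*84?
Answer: 23495/4 ≈ 5873.8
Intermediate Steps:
d(E, f) = -6 + 3/f (d(E, f) = 3/f + 6*(-1) = 3/f - 6 = -6 + 3/f)
d(3, -12) + 70*84 = (-6 + 3/(-12)) + 70*84 = (-6 + 3*(-1/12)) + 5880 = (-6 - ¼) + 5880 = -25/4 + 5880 = 23495/4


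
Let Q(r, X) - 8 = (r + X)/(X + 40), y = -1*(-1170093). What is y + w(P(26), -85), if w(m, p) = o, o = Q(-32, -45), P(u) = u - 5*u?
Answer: 5850582/5 ≈ 1.1701e+6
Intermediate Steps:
P(u) = -4*u
y = 1170093
Q(r, X) = 8 + (X + r)/(40 + X) (Q(r, X) = 8 + (r + X)/(X + 40) = 8 + (X + r)/(40 + X))
o = 117/5 (o = (320 - 32 + 9*(-45))/(40 - 45) = (320 - 32 - 405)/(-5) = -1/5*(-117) = 117/5 ≈ 23.400)
w(m, p) = 117/5
y + w(P(26), -85) = 1170093 + 117/5 = 5850582/5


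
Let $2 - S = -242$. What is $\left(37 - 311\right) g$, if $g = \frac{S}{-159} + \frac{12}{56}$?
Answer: $\frac{402643}{1113} \approx 361.76$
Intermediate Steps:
$S = 244$ ($S = 2 - -242 = 2 + 242 = 244$)
$g = - \frac{2939}{2226}$ ($g = \frac{244}{-159} + \frac{12}{56} = 244 \left(- \frac{1}{159}\right) + 12 \cdot \frac{1}{56} = - \frac{244}{159} + \frac{3}{14} = - \frac{2939}{2226} \approx -1.3203$)
$\left(37 - 311\right) g = \left(37 - 311\right) \left(- \frac{2939}{2226}\right) = \left(-274\right) \left(- \frac{2939}{2226}\right) = \frac{402643}{1113}$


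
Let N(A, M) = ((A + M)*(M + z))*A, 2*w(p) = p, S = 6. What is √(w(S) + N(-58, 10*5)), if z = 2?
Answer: √24131 ≈ 155.34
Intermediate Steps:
w(p) = p/2
N(A, M) = A*(2 + M)*(A + M) (N(A, M) = ((A + M)*(M + 2))*A = ((A + M)*(2 + M))*A = ((2 + M)*(A + M))*A = A*(2 + M)*(A + M))
√(w(S) + N(-58, 10*5)) = √((½)*6 - 58*((10*5)² + 2*(-58) + 2*(10*5) - 580*5)) = √(3 - 58*(50² - 116 + 2*50 - 58*50)) = √(3 - 58*(2500 - 116 + 100 - 2900)) = √(3 - 58*(-416)) = √(3 + 24128) = √24131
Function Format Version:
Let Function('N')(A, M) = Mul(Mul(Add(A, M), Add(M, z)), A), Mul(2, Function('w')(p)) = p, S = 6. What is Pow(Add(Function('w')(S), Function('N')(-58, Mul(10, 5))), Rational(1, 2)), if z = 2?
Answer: Pow(24131, Rational(1, 2)) ≈ 155.34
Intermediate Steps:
Function('w')(p) = Mul(Rational(1, 2), p)
Function('N')(A, M) = Mul(A, Add(2, M), Add(A, M)) (Function('N')(A, M) = Mul(Mul(Add(A, M), Add(M, 2)), A) = Mul(Mul(Add(A, M), Add(2, M)), A) = Mul(Mul(Add(2, M), Add(A, M)), A) = Mul(A, Add(2, M), Add(A, M)))
Pow(Add(Function('w')(S), Function('N')(-58, Mul(10, 5))), Rational(1, 2)) = Pow(Add(Mul(Rational(1, 2), 6), Mul(-58, Add(Pow(Mul(10, 5), 2), Mul(2, -58), Mul(2, Mul(10, 5)), Mul(-58, Mul(10, 5))))), Rational(1, 2)) = Pow(Add(3, Mul(-58, Add(Pow(50, 2), -116, Mul(2, 50), Mul(-58, 50)))), Rational(1, 2)) = Pow(Add(3, Mul(-58, Add(2500, -116, 100, -2900))), Rational(1, 2)) = Pow(Add(3, Mul(-58, -416)), Rational(1, 2)) = Pow(Add(3, 24128), Rational(1, 2)) = Pow(24131, Rational(1, 2))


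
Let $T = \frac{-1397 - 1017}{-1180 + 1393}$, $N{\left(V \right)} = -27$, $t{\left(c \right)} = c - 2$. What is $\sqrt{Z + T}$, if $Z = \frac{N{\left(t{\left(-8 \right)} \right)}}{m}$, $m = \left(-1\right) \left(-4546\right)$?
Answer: $\frac{i \sqrt{2109048510}}{13638} \approx 3.3674 i$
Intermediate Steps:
$t{\left(c \right)} = -2 + c$
$m = 4546$
$T = - \frac{34}{3}$ ($T = - \frac{2414}{213} = \left(-2414\right) \frac{1}{213} = - \frac{34}{3} \approx -11.333$)
$Z = - \frac{27}{4546} \approx -0.0059393$
$\sqrt{Z + T} = \sqrt{- \frac{27}{4546} - \frac{34}{3}} = \sqrt{- \frac{154645}{13638}} = \frac{i \sqrt{2109048510}}{13638}$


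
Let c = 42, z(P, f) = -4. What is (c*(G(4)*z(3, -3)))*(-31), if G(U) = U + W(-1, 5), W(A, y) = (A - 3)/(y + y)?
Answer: 93744/5 ≈ 18749.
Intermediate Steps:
W(A, y) = (-3 + A)/(2*y) (W(A, y) = (-3 + A)/((2*y)) = (-3 + A)*(1/(2*y)) = (-3 + A)/(2*y))
G(U) = -⅖ + U (G(U) = U + (½)*(-3 - 1)/5 = U + (½)*(⅕)*(-4) = U - ⅖ = -⅖ + U)
(c*(G(4)*z(3, -3)))*(-31) = (42*((-⅖ + 4)*(-4)))*(-31) = (42*((18/5)*(-4)))*(-31) = (42*(-72/5))*(-31) = -3024/5*(-31) = 93744/5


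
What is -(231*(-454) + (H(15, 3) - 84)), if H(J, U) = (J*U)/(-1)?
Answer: 105003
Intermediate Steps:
H(J, U) = -J*U (H(J, U) = (J*U)*(-1) = -J*U)
-(231*(-454) + (H(15, 3) - 84)) = -(231*(-454) + (-1*15*3 - 84)) = -(-104874 + (-45 - 84)) = -(-104874 - 129) = -1*(-105003) = 105003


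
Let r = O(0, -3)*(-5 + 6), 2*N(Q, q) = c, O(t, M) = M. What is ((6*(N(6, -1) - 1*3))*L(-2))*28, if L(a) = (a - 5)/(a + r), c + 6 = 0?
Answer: -7056/5 ≈ -1411.2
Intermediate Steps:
c = -6 (c = -6 + 0 = -6)
N(Q, q) = -3 (N(Q, q) = (1/2)*(-6) = -3)
r = -3 (r = -3*(-5 + 6) = -3*1 = -3)
L(a) = (-5 + a)/(-3 + a) (L(a) = (a - 5)/(a - 3) = (-5 + a)/(-3 + a))
((6*(N(6, -1) - 1*3))*L(-2))*28 = ((6*(-3 - 1*3))*((-5 - 2)/(-3 - 2)))*28 = ((6*(-3 - 3))*(-7/(-5)))*28 = ((6*(-6))*(-1/5*(-7)))*28 = -36*7/5*28 = -252/5*28 = -7056/5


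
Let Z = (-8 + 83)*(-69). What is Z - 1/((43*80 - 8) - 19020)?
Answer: -80667899/15588 ≈ -5175.0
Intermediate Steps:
Z = -5175 (Z = 75*(-69) = -5175)
Z - 1/((43*80 - 8) - 19020) = -5175 - 1/((43*80 - 8) - 19020) = -5175 - 1/((3440 - 8) - 19020) = -5175 - 1/(3432 - 19020) = -5175 - 1/(-15588) = -5175 - 1*(-1/15588) = -5175 + 1/15588 = -80667899/15588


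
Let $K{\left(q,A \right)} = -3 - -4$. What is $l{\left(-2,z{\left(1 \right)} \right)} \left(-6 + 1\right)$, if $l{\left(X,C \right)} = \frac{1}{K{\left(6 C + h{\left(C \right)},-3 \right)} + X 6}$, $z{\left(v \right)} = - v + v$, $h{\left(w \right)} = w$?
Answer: $\frac{5}{11} \approx 0.45455$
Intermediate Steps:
$z{\left(v \right)} = 0$
$K{\left(q,A \right)} = 1$ ($K{\left(q,A \right)} = -3 + 4 = 1$)
$l{\left(X,C \right)} = \frac{1}{1 + 6 X}$ ($l{\left(X,C \right)} = \frac{1}{1 + X 6} = \frac{1}{1 + 6 X}$)
$l{\left(-2,z{\left(1 \right)} \right)} \left(-6 + 1\right) = \frac{-6 + 1}{1 + 6 \left(-2\right)} = \frac{1}{1 - 12} \left(-5\right) = \frac{1}{-11} \left(-5\right) = \left(- \frac{1}{11}\right) \left(-5\right) = \frac{5}{11}$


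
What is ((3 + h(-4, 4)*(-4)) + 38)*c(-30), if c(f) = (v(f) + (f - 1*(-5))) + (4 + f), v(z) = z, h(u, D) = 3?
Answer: -2349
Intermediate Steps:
c(f) = 9 + 3*f (c(f) = (f + (f - 1*(-5))) + (4 + f) = (f + (f + 5)) + (4 + f) = (f + (5 + f)) + (4 + f) = (5 + 2*f) + (4 + f) = 9 + 3*f)
((3 + h(-4, 4)*(-4)) + 38)*c(-30) = ((3 + 3*(-4)) + 38)*(9 + 3*(-30)) = ((3 - 12) + 38)*(9 - 90) = (-9 + 38)*(-81) = 29*(-81) = -2349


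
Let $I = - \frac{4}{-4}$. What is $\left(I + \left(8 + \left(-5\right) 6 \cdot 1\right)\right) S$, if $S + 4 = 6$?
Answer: $-42$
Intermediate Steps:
$S = 2$ ($S = -4 + 6 = 2$)
$I = 1$ ($I = \left(-4\right) \left(- \frac{1}{4}\right) = 1$)
$\left(I + \left(8 + \left(-5\right) 6 \cdot 1\right)\right) S = \left(1 + \left(8 + \left(-5\right) 6 \cdot 1\right)\right) 2 = \left(1 + \left(8 - 30\right)\right) 2 = \left(1 - 22\right) 2 = \left(-21\right) 2 = -42$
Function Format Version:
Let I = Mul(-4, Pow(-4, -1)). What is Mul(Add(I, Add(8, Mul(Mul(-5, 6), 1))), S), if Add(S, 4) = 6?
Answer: -42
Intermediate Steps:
S = 2 (S = Add(-4, 6) = 2)
I = 1 (I = Mul(-4, Rational(-1, 4)) = 1)
Mul(Add(I, Add(8, Mul(Mul(-5, 6), 1))), S) = Mul(Add(1, Add(8, Mul(Mul(-5, 6), 1))), 2) = Mul(Add(1, Add(8, Mul(-30, 1))), 2) = Mul(Add(1, Add(8, -30)), 2) = Mul(Add(1, -22), 2) = Mul(-21, 2) = -42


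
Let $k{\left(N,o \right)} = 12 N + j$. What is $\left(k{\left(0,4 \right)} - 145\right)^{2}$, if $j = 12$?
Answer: $17689$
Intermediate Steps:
$k{\left(N,o \right)} = 12 + 12 N$ ($k{\left(N,o \right)} = 12 N + 12 = 12 + 12 N$)
$\left(k{\left(0,4 \right)} - 145\right)^{2} = \left(\left(12 + 12 \cdot 0\right) - 145\right)^{2} = \left(\left(12 + 0\right) - 145\right)^{2} = \left(12 - 145\right)^{2} = \left(-133\right)^{2} = 17689$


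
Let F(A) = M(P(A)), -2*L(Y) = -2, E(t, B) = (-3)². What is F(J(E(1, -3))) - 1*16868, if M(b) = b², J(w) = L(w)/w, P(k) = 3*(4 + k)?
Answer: -150443/9 ≈ -16716.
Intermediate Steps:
P(k) = 12 + 3*k
E(t, B) = 9
L(Y) = 1 (L(Y) = -½*(-2) = 1)
J(w) = 1/w
F(A) = (12 + 3*A)²
F(J(E(1, -3))) - 1*16868 = 9*(4 + 1/9)² - 1*16868 = 9*(4 + ⅑)² - 16868 = 9*(37/9)² - 16868 = 9*(1369/81) - 16868 = 1369/9 - 16868 = -150443/9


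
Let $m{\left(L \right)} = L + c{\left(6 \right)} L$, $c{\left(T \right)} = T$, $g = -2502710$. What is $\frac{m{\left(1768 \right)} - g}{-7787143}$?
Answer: $- \frac{359298}{1112449} \approx -0.32298$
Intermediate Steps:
$m{\left(L \right)} = 7 L$ ($m{\left(L \right)} = L + 6 L = 7 L$)
$\frac{m{\left(1768 \right)} - g}{-7787143} = \frac{7 \cdot 1768 - -2502710}{-7787143} = \left(12376 + 2502710\right) \left(- \frac{1}{7787143}\right) = 2515086 \left(- \frac{1}{7787143}\right) = - \frac{359298}{1112449}$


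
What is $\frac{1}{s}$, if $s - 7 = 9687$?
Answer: $\frac{1}{9694} \approx 0.00010316$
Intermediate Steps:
$s = 9694$ ($s = 7 + 9687 = 9694$)
$\frac{1}{s} = \frac{1}{9694}$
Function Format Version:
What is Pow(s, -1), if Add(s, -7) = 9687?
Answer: Rational(1, 9694) ≈ 0.00010316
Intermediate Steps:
s = 9694 (s = Add(7, 9687) = 9694)
Pow(s, -1) = Pow(9694, -1) = Rational(1, 9694)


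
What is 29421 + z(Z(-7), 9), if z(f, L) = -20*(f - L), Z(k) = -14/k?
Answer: 29561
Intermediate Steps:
z(f, L) = -20*f + 20*L
29421 + z(Z(-7), 9) = 29421 + (-(-280)/(-7) + 20*9) = 29421 + (-(-280)*(-1)/7 + 180) = 29421 + (-20*2 + 180) = 29421 + (-40 + 180) = 29421 + 140 = 29561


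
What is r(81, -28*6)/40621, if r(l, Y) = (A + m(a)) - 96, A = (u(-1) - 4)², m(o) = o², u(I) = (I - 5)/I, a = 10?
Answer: 8/40621 ≈ 0.00019694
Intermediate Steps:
u(I) = (-5 + I)/I
A = 4 (A = ((-5 - 1)/(-1) - 4)² = (-1*(-6) - 4)² = (6 - 4)² = 2² = 4)
r(l, Y) = 8 (r(l, Y) = (4 + 10²) - 96 = (4 + 100) - 96 = 104 - 96 = 8)
r(81, -28*6)/40621 = 8/40621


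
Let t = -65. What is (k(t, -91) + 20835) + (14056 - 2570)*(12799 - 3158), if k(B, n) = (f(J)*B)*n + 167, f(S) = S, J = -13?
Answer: 110680633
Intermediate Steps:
k(B, n) = 167 - 13*B*n (k(B, n) = (-13*B)*n + 167 = -13*B*n + 167 = 167 - 13*B*n)
(k(t, -91) + 20835) + (14056 - 2570)*(12799 - 3158) = ((167 - 13*(-65)*(-91)) + 20835) + (14056 - 2570)*(12799 - 3158) = ((167 - 76895) + 20835) + 11486*9641 = (-76728 + 20835) + 110736526 = -55893 + 110736526 = 110680633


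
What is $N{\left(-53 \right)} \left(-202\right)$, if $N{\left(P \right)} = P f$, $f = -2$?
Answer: $-21412$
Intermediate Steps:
$N{\left(P \right)} = - 2 P$ ($N{\left(P \right)} = P \left(-2\right) = - 2 P$)
$N{\left(-53 \right)} \left(-202\right) = \left(-2\right) \left(-53\right) \left(-202\right) = 106 \left(-202\right) = -21412$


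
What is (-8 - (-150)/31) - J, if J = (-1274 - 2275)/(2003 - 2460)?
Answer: -154805/14167 ≈ -10.927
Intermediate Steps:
J = 3549/457 (J = -3549/(-457) = -3549*(-1/457) = 3549/457 ≈ 7.7659)
(-8 - (-150)/31) - J = (-8 - (-150)/31) - 1*3549/457 = (-8 - (-150)/31) - 3549/457 = (-8 - 15*(-10/31)) - 3549/457 = (-8 + 150/31) - 3549/457 = -98/31 - 3549/457 = -154805/14167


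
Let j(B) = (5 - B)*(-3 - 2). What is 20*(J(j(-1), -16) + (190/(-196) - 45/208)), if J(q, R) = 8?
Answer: 347255/2548 ≈ 136.29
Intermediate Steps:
j(B) = -25 + 5*B (j(B) = (5 - B)*(-5) = -25 + 5*B)
20*(J(j(-1), -16) + (190/(-196) - 45/208)) = 20*(8 + (190/(-196) - 45/208)) = 20*(8 + (190*(-1/196) - 45*1/208)) = 20*(8 + (-95/98 - 45/208)) = 20*(8 - 12085/10192) = 20*(69451/10192) = 347255/2548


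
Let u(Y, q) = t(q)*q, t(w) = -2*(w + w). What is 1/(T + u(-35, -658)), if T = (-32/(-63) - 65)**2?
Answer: -3969/6857228495 ≈ -5.7881e-7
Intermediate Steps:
t(w) = -4*w
u(Y, q) = -4*q**2 (u(Y, q) = (-4*q)*q = -4*q**2)
T = 16507969/3969 (T = (-32*(-1/63) - 65)**2 = (32/63 - 65)**2 = (-4063/63)**2 = 16507969/3969 ≈ 4159.2)
1/(T + u(-35, -658)) = 1/(16507969/3969 - 4*(-658)**2) = 1/(16507969/3969 - 4*432964) = 1/(16507969/3969 - 1731856) = 1/(-6857228495/3969) = -3969/6857228495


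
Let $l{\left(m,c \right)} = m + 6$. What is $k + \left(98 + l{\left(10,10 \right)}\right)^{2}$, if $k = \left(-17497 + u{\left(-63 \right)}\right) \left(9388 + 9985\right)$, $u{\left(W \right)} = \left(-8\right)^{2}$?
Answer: $-337716513$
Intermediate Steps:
$u{\left(W \right)} = 64$
$l{\left(m,c \right)} = 6 + m$
$k = -337729509$ ($k = \left(-17497 + 64\right) \left(9388 + 9985\right) = \left(-17433\right) 19373 = -337729509$)
$k + \left(98 + l{\left(10,10 \right)}\right)^{2} = -337729509 + \left(98 + \left(6 + 10\right)\right)^{2} = -337729509 + \left(98 + 16\right)^{2} = -337729509 + 114^{2} = -337729509 + 12996 = -337716513$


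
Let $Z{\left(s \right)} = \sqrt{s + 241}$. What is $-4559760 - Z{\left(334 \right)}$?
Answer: $-4559760 - 5 \sqrt{23} \approx -4.5598 \cdot 10^{6}$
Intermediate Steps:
$Z{\left(s \right)} = \sqrt{241 + s}$
$-4559760 - Z{\left(334 \right)} = -4559760 - \sqrt{241 + 334} = -4559760 - \sqrt{575} = -4559760 - 5 \sqrt{23}$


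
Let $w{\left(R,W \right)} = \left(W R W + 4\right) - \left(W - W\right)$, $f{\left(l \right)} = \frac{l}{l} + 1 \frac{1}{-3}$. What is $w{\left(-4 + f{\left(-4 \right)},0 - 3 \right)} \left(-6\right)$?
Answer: $156$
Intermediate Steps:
$f{\left(l \right)} = \frac{2}{3}$ ($f{\left(l \right)} = 1 + 1 \left(- \frac{1}{3}\right) = 1 - \frac{1}{3} = \frac{2}{3}$)
$w{\left(R,W \right)} = 4 + R W^{2}$ ($w{\left(R,W \right)} = \left(R W W + 4\right) - 0 = \left(R W^{2} + 4\right) + 0 = \left(4 + R W^{2}\right) + 0 = 4 + R W^{2}$)
$w{\left(-4 + f{\left(-4 \right)},0 - 3 \right)} \left(-6\right) = \left(4 + \left(-4 + \frac{2}{3}\right) \left(0 - 3\right)^{2}\right) \left(-6\right) = \left(4 - \frac{10 \left(0 - 3\right)^{2}}{3}\right) \left(-6\right) = \left(4 - \frac{10 \left(-3\right)^{2}}{3}\right) \left(-6\right) = \left(4 - 30\right) \left(-6\right) = \left(-26\right) \left(-6\right) = 156$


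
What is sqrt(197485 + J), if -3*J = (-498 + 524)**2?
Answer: sqrt(1775337)/3 ≈ 444.14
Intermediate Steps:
J = -676/3 (J = -(-498 + 524)**2/3 = -1/3*26**2 = -1/3*676 = -676/3 ≈ -225.33)
sqrt(197485 + J) = sqrt(197485 - 676/3) = sqrt(591779/3) = sqrt(1775337)/3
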